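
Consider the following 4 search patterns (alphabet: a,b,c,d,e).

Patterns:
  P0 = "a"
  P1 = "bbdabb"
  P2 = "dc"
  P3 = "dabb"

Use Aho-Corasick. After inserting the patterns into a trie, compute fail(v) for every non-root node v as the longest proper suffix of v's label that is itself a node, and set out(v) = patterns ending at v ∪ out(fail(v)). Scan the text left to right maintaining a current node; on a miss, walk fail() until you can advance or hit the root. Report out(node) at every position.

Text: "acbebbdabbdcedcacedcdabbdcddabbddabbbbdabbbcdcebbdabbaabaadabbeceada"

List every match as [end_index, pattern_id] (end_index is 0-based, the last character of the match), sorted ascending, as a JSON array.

Build:
Trie nodes:
  n0 'ε': a→1 b→2 d→8
  n1 'a': ·  [P0 ends]
  n2 'b': b→3
  n3 'bb': d→4
  n4 'bbd': a→5
  n5 'bbda': b→6
  n6 'bbdab': b→7
  n7 'bbdabb': ·  [P1 ends]
  n8 'd': a→10 c→9
  n9 'dc': ·  [P2 ends]
  n10 'da': b→11
  n11 'dab': b→12
  n12 'dabb': ·  [P3 ends]

BFS fail/out derivation:
  fail(1) 'a': from fail(0)=0 chase 'a': 0 ⇒ 0;  out={0}∪out(0)={0}
  fail(2) 'b': from fail(0)=0 chase 'b': 0 ⇒ 0;  out=∅∪out(0)=∅
  fail(8) 'd': from fail(0)=0 chase 'd': 0 ⇒ 0;  out=∅∪out(0)=∅
  fail(3) 'bb': from fail(2)=0 chase 'b': 0 ⇒ 2;  out=∅∪out(2)=∅
  fail(9) 'dc': from fail(8)=0 chase 'c': 0 ⇒ 0;  out={2}∪out(0)={2}
  fail(10) 'da': from fail(8)=0 chase 'a': 0 ⇒ 1;  out=∅∪out(1)={0}
  fail(4) 'bbd': from fail(3)=2 chase 'd': 2→0 ⇒ 8;  out=∅∪out(8)=∅
  fail(11) 'dab': from fail(10)=1 chase 'b': 1→0 ⇒ 2;  out=∅∪out(2)=∅
  fail(5) 'bbda': from fail(4)=8 chase 'a': 8 ⇒ 10;  out=∅∪out(10)={0}
  fail(12) 'dabb': from fail(11)=2 chase 'b': 2 ⇒ 3;  out={3}∪out(3)={3}
  fail(6) 'bbdab': from fail(5)=10 chase 'b': 10 ⇒ 11;  out=∅∪out(11)=∅
  fail(7) 'bbdabb': from fail(6)=11 chase 'b': 11 ⇒ 12;  out={1}∪out(12)={1,3}

Run:
[0] read 'a'  n0⇒n1  → match P0@[0:0]
[1] read 'c'  n1⇒n0 ·f
[2] read 'b'  n0⇒n2
[3] read 'e'  n2⇒n0 ·f
[4] read 'b'  n0⇒n2
[5] read 'b'  n2⇒n3
[6] read 'd'  n3⇒n4
[7] read 'a'  n4⇒n5  → match P0@[7:7]
[8] read 'b'  n5⇒n6
[9] read 'b'  n6⇒n7  → match P1@[4:9],P3@[6:9]
[10] read 'd'  n7⇒n4 ·f
[11] read 'c'  n4⇒n9 ·f  → match P2@[10:11]
[12] read 'e'  n9⇒n0 ·f
[13] read 'd'  n0⇒n8
[14] read 'c'  n8⇒n9  → match P2@[13:14]
[15] read 'a'  n9⇒n1 ·f  → match P0@[15:15]
[16] read 'c'  n1⇒n0 ·f
[17] read 'e'  n0⇒n0
[18] read 'd'  n0⇒n8
[19] read 'c'  n8⇒n9  → match P2@[18:19]
[20] read 'd'  n9⇒n8 ·f
[21] read 'a'  n8⇒n10  → match P0@[21:21]
[22] read 'b'  n10⇒n11
[23] read 'b'  n11⇒n12  → match P3@[20:23]
[24] read 'd'  n12⇒n4 ·f
[25] read 'c'  n4⇒n9 ·f  → match P2@[24:25]
[26] read 'd'  n9⇒n8 ·f
[27] read 'd'  n8⇒n8 ·f
[28] read 'a'  n8⇒n10  → match P0@[28:28]
[29] read 'b'  n10⇒n11
[30] read 'b'  n11⇒n12  → match P3@[27:30]
[31] read 'd'  n12⇒n4 ·f
[32] read 'd'  n4⇒n8 ·f
[33] read 'a'  n8⇒n10  → match P0@[33:33]
[34] read 'b'  n10⇒n11
[35] read 'b'  n11⇒n12  → match P3@[32:35]
[36] read 'b'  n12⇒n3 ·f
[37] read 'b'  n3⇒n3 ·f
[38] read 'd'  n3⇒n4
[39] read 'a'  n4⇒n5  → match P0@[39:39]
[40] read 'b'  n5⇒n6
[41] read 'b'  n6⇒n7  → match P1@[36:41],P3@[38:41]
[42] read 'b'  n7⇒n3 ·f
[43] read 'c'  n3⇒n0 ·f
[44] read 'd'  n0⇒n8
[45] read 'c'  n8⇒n9  → match P2@[44:45]
[46] read 'e'  n9⇒n0 ·f
[47] read 'b'  n0⇒n2
[48] read 'b'  n2⇒n3
[49] read 'd'  n3⇒n4
[50] read 'a'  n4⇒n5  → match P0@[50:50]
[51] read 'b'  n5⇒n6
[52] read 'b'  n6⇒n7  → match P1@[47:52],P3@[49:52]
[53] read 'a'  n7⇒n1 ·f  → match P0@[53:53]
[54] read 'a'  n1⇒n1 ·f  → match P0@[54:54]
[55] read 'b'  n1⇒n2 ·f
[56] read 'a'  n2⇒n1 ·f  → match P0@[56:56]
[57] read 'a'  n1⇒n1 ·f  → match P0@[57:57]
[58] read 'd'  n1⇒n8 ·f
[59] read 'a'  n8⇒n10  → match P0@[59:59]
[60] read 'b'  n10⇒n11
[61] read 'b'  n11⇒n12  → match P3@[58:61]
[62] read 'e'  n12⇒n0 ·f
[63] read 'c'  n0⇒n0
[64] read 'e'  n0⇒n0
[65] read 'a'  n0⇒n1  → match P0@[65:65]
[66] read 'd'  n1⇒n8 ·f
[67] read 'a'  n8⇒n10  → match P0@[67:67]

Matches: [[0,0],[7,0],[9,1],[9,3],[11,2],[14,2],[15,0],[19,2],[21,0],[23,3],[25,2],[28,0],[30,3],[33,0],[35,3],[39,0],[41,1],[41,3],[45,2],[50,0],[52,1],[52,3],[53,0],[54,0],[56,0],[57,0],[59,0],[61,3],[65,0],[67,0]]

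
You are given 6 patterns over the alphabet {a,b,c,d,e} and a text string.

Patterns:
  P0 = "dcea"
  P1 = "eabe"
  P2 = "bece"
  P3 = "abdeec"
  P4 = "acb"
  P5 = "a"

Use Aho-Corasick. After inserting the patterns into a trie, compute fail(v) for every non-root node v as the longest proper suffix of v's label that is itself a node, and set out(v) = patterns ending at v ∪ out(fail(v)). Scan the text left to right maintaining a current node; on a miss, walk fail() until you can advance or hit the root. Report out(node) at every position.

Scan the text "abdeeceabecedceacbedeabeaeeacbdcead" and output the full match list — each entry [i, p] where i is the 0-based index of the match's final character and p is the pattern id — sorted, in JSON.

Construct AC machine:
Trie nodes:
  n0 'ε': a→13 b→9 d→1 e→5
  n1 'd': c→2
  n2 'dc': e→3
  n3 'dce': a→4
  n4 'dcea': ·  ←P0
  n5 'e': a→6
  n6 'ea': b→7
  n7 'eab': e→8
  n8 'eabe': ·  ←P1
  n9 'b': e→10
  n10 'be': c→11
  n11 'bec': e→12
  n12 'bece': ·  ←P2
  n13 'a': b→14 c→19  ←P5
  n14 'ab': d→15
  n15 'abd': e→16
  n16 'abde': e→17
  n17 'abdee': c→18
  n18 'abdeec': ·  ←P3
  n19 'ac': b→20
  n20 'acb': ·  ←P4

Failure links (BFS by depth):
  fail(1) 'd': from fail(0)=0 chase 'd': 0 ⇒ 0;  out=∅∪out(0)=∅
  fail(5) 'e': from fail(0)=0 chase 'e': 0 ⇒ 0;  out=∅∪out(0)=∅
  fail(9) 'b': from fail(0)=0 chase 'b': 0 ⇒ 0;  out=∅∪out(0)=∅
  fail(13) 'a': from fail(0)=0 chase 'a': 0 ⇒ 0;  out={5}∪out(0)={5}
  fail(2) 'dc': from fail(1)=0 chase 'c': 0 ⇒ 0;  out=∅∪out(0)=∅
  fail(6) 'ea': from fail(5)=0 chase 'a': 0 ⇒ 13;  out=∅∪out(13)={5}
  fail(10) 'be': from fail(9)=0 chase 'e': 0 ⇒ 5;  out=∅∪out(5)=∅
  fail(14) 'ab': from fail(13)=0 chase 'b': 0 ⇒ 9;  out=∅∪out(9)=∅
  fail(19) 'ac': from fail(13)=0 chase 'c': 0 ⇒ 0;  out=∅∪out(0)=∅
  fail(3) 'dce': from fail(2)=0 chase 'e': 0 ⇒ 5;  out=∅∪out(5)=∅
  fail(7) 'eab': from fail(6)=13 chase 'b': 13 ⇒ 14;  out=∅∪out(14)=∅
  fail(11) 'bec': from fail(10)=5 chase 'c': 5→0 ⇒ 0;  out=∅∪out(0)=∅
  fail(15) 'abd': from fail(14)=9 chase 'd': 9→0 ⇒ 1;  out=∅∪out(1)=∅
  fail(20) 'acb': from fail(19)=0 chase 'b': 0 ⇒ 9;  out={4}∪out(9)={4}
  fail(4) 'dcea': from fail(3)=5 chase 'a': 5 ⇒ 6;  out={0}∪out(6)={0,5}
  fail(8) 'eabe': from fail(7)=14 chase 'e': 14→9 ⇒ 10;  out={1}∪out(10)={1}
  fail(12) 'bece': from fail(11)=0 chase 'e': 0 ⇒ 5;  out={2}∪out(5)={2}
  fail(16) 'abde': from fail(15)=1 chase 'e': 1→0 ⇒ 5;  out=∅∪out(5)=∅
  fail(17) 'abdee': from fail(16)=5 chase 'e': 5→0 ⇒ 5;  out=∅∪out(5)=∅
  fail(18) 'abdeec': from fail(17)=5 chase 'c': 5→0 ⇒ 0;  out={3}∪out(0)={3}

Scan:
[0] read 'a'  n0⇒n13  → match P5@[0:0]
[1] read 'b'  n13⇒n14
[2] read 'd'  n14⇒n15
[3] read 'e'  n15⇒n16
[4] read 'e'  n16⇒n17
[5] read 'c'  n17⇒n18  → match P3@[0:5]
[6] read 'e'  n18⇒n5 ·f
[7] read 'a'  n5⇒n6  → match P5@[7:7]
[8] read 'b'  n6⇒n7
[9] read 'e'  n7⇒n8  → match P1@[6:9]
[10] read 'c'  n8⇒n11 ·f
[11] read 'e'  n11⇒n12  → match P2@[8:11]
[12] read 'd'  n12⇒n1 ·f
[13] read 'c'  n1⇒n2
[14] read 'e'  n2⇒n3
[15] read 'a'  n3⇒n4  → match P0@[12:15],P5@[15:15]
[16] read 'c'  n4⇒n19 ·f
[17] read 'b'  n19⇒n20  → match P4@[15:17]
[18] read 'e'  n20⇒n10 ·f
[19] read 'd'  n10⇒n1 ·f
[20] read 'e'  n1⇒n5 ·f
[21] read 'a'  n5⇒n6  → match P5@[21:21]
[22] read 'b'  n6⇒n7
[23] read 'e'  n7⇒n8  → match P1@[20:23]
[24] read 'a'  n8⇒n6 ·f  → match P5@[24:24]
[25] read 'e'  n6⇒n5 ·f
[26] read 'e'  n5⇒n5 ·f
[27] read 'a'  n5⇒n6  → match P5@[27:27]
[28] read 'c'  n6⇒n19 ·f
[29] read 'b'  n19⇒n20  → match P4@[27:29]
[30] read 'd'  n20⇒n1 ·f
[31] read 'c'  n1⇒n2
[32] read 'e'  n2⇒n3
[33] read 'a'  n3⇒n4  → match P0@[30:33],P5@[33:33]
[34] read 'd'  n4⇒n1 ·f

Matches: [[0,5],[5,3],[7,5],[9,1],[11,2],[15,0],[15,5],[17,4],[21,5],[23,1],[24,5],[27,5],[29,4],[33,0],[33,5]]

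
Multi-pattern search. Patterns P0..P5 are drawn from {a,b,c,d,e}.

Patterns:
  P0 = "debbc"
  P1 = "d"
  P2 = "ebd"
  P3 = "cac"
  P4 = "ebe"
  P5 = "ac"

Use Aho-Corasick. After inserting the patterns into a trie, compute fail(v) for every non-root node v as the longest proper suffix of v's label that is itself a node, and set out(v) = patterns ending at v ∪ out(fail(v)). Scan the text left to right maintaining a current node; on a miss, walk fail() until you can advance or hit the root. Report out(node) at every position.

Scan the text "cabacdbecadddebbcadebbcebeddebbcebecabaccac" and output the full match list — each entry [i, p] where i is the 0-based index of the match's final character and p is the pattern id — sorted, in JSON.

Construct AC machine:
Trie nodes:
  n0 'ε': a→13 c→9 d→1 e→6
  n1 'd': e→2  [P1 ends]
  n2 'de': b→3
  n3 'deb': b→4
  n4 'debb': c→5
  n5 'debbc': ·  [P0 ends]
  n6 'e': b→7
  n7 'eb': d→8 e→12
  n8 'ebd': ·  [P2 ends]
  n9 'c': a→10
  n10 'ca': c→11
  n11 'cac': ·  [P3 ends]
  n12 'ebe': ·  [P4 ends]
  n13 'a': c→14
  n14 'ac': ·  [P5 ends]

BFS fail/out derivation:
  n1('d'): parent n0 fail=0; on 'd' 0 → fail=0;  out {1}∪∅={1}
  n6('e'): parent n0 fail=0; on 'e' 0 → fail=0;  out ∅∪∅=∅
  n9('c'): parent n0 fail=0; on 'c' 0 → fail=0;  out ∅∪∅=∅
  n13('a'): parent n0 fail=0; on 'a' 0 → fail=0;  out ∅∪∅=∅
  n2('de'): parent n1 fail=0; on 'e' 0 → fail=6;  out ∅∪∅=∅
  n7('eb'): parent n6 fail=0; on 'b' 0 → fail=0;  out ∅∪∅=∅
  n10('ca'): parent n9 fail=0; on 'a' 0 → fail=13;  out ∅∪∅=∅
  n14('ac'): parent n13 fail=0; on 'c' 0 → fail=9;  out {5}∪∅={5}
  n3('deb'): parent n2 fail=6; on 'b' 6 → fail=7;  out ∅∪∅=∅
  n8('ebd'): parent n7 fail=0; on 'd' 0 → fail=1;  out {2}∪{1}={1,2}
  n11('cac'): parent n10 fail=13; on 'c' 13 → fail=14;  out {3}∪{5}={3,5}
  n12('ebe'): parent n7 fail=0; on 'e' 0 → fail=6;  out {4}∪∅={4}
  n4('debb'): parent n3 fail=7; on 'b' 7→0 → fail=0;  out ∅∪∅=∅
  n5('debbc'): parent n4 fail=0; on 'c' 0 → fail=9;  out {0}∪∅={0}

Run:
i=0 'c': node 0→9
i=1 'a': node 9→10
i=2 'b': node 10→0 (via fail)
i=3 'a': node 0→13
i=4 'c': node 13→14  emit P5@[3:4]
i=5 'd': node 14→1 (via fail)  emit P1@[5:5]
i=6 'b': node 1→0 (via fail)
i=7 'e': node 0→6
i=8 'c': node 6→9 (via fail)
i=9 'a': node 9→10
i=10 'd': node 10→1 (via fail)  emit P1@[10:10]
i=11 'd': node 1→1 (via fail)  emit P1@[11:11]
i=12 'd': node 1→1 (via fail)  emit P1@[12:12]
i=13 'e': node 1→2
i=14 'b': node 2→3
i=15 'b': node 3→4
i=16 'c': node 4→5  emit P0@[12:16]
i=17 'a': node 5→10 (via fail)
i=18 'd': node 10→1 (via fail)  emit P1@[18:18]
i=19 'e': node 1→2
i=20 'b': node 2→3
i=21 'b': node 3→4
i=22 'c': node 4→5  emit P0@[18:22]
i=23 'e': node 5→6 (via fail)
i=24 'b': node 6→7
i=25 'e': node 7→12  emit P4@[23:25]
i=26 'd': node 12→1 (via fail)  emit P1@[26:26]
i=27 'd': node 1→1 (via fail)  emit P1@[27:27]
i=28 'e': node 1→2
i=29 'b': node 2→3
i=30 'b': node 3→4
i=31 'c': node 4→5  emit P0@[27:31]
i=32 'e': node 5→6 (via fail)
i=33 'b': node 6→7
i=34 'e': node 7→12  emit P4@[32:34]
i=35 'c': node 12→9 (via fail)
i=36 'a': node 9→10
i=37 'b': node 10→0 (via fail)
i=38 'a': node 0→13
i=39 'c': node 13→14  emit P5@[38:39]
i=40 'c': node 14→9 (via fail)
i=41 'a': node 9→10
i=42 'c': node 10→11  emit P3@[40:42],P5@[41:42]

All matches (sorted): [[4,5],[5,1],[10,1],[11,1],[12,1],[16,0],[18,1],[22,0],[25,4],[26,1],[27,1],[31,0],[34,4],[39,5],[42,3],[42,5]]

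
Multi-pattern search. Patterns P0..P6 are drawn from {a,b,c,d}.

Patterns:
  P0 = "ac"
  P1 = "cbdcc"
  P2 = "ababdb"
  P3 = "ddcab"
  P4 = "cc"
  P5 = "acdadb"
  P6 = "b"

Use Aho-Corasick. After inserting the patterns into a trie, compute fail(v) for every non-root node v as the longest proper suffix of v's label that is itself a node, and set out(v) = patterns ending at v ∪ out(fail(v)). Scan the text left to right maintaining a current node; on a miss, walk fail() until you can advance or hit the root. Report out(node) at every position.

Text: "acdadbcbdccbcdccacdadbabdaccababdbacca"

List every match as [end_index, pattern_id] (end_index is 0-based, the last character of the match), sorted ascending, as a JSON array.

Construct AC machine:
Trie (insert patterns):
  n0 'ε': a→1 b→23 c→3 d→13
  n1 'a': b→8 c→2
  n2 'ac': d→19  ←P0
  n3 'c': b→4 c→18
  n4 'cb': d→5
  n5 'cbd': c→6
  n6 'cbdc': c→7
  n7 'cbdcc': ·  ←P1
  n8 'ab': a→9
  n9 'aba': b→10
  n10 'abab': d→11
  n11 'ababd': b→12
  n12 'ababdb': ·  ←P2
  n13 'd': d→14
  n14 'dd': c→15
  n15 'ddc': a→16
  n16 'ddca': b→17
  n17 'ddcab': ·  ←P3
  n18 'cc': ·  ←P4
  n19 'acd': a→20
  n20 'acda': d→21
  n21 'acdad': b→22
  n22 'acdadb': ·  ←P5
  n23 'b': ·  ←P6

Failure links (BFS by depth):
  n1('a'): parent n0 fail=0; on 'a' 0 → fail=0;  out ∅∪∅=∅
  n3('c'): parent n0 fail=0; on 'c' 0 → fail=0;  out ∅∪∅=∅
  n13('d'): parent n0 fail=0; on 'd' 0 → fail=0;  out ∅∪∅=∅
  n23('b'): parent n0 fail=0; on 'b' 0 → fail=0;  out {6}∪∅={6}
  n2('ac'): parent n1 fail=0; on 'c' 0 → fail=3;  out {0}∪∅={0}
  n4('cb'): parent n3 fail=0; on 'b' 0 → fail=23;  out ∅∪{6}={6}
  n8('ab'): parent n1 fail=0; on 'b' 0 → fail=23;  out ∅∪{6}={6}
  n14('dd'): parent n13 fail=0; on 'd' 0 → fail=13;  out ∅∪∅=∅
  n18('cc'): parent n3 fail=0; on 'c' 0 → fail=3;  out {4}∪∅={4}
  n5('cbd'): parent n4 fail=23; on 'd' 23→0 → fail=13;  out ∅∪∅=∅
  n9('aba'): parent n8 fail=23; on 'a' 23→0 → fail=1;  out ∅∪∅=∅
  n15('ddc'): parent n14 fail=13; on 'c' 13→0 → fail=3;  out ∅∪∅=∅
  n19('acd'): parent n2 fail=3; on 'd' 3→0 → fail=13;  out ∅∪∅=∅
  n6('cbdc'): parent n5 fail=13; on 'c' 13→0 → fail=3;  out ∅∪∅=∅
  n10('abab'): parent n9 fail=1; on 'b' 1 → fail=8;  out ∅∪{6}={6}
  n16('ddca'): parent n15 fail=3; on 'a' 3→0 → fail=1;  out ∅∪∅=∅
  n20('acda'): parent n19 fail=13; on 'a' 13→0 → fail=1;  out ∅∪∅=∅
  n7('cbdcc'): parent n6 fail=3; on 'c' 3 → fail=18;  out {1}∪{4}={1,4}
  n11('ababd'): parent n10 fail=8; on 'd' 8→23→0 → fail=13;  out ∅∪∅=∅
  n17('ddcab'): parent n16 fail=1; on 'b' 1 → fail=8;  out {3}∪{6}={3,6}
  n21('acdad'): parent n20 fail=1; on 'd' 1→0 → fail=13;  out ∅∪∅=∅
  n12('ababdb'): parent n11 fail=13; on 'b' 13→0 → fail=23;  out {2}∪{6}={2,6}
  n22('acdadb'): parent n21 fail=13; on 'b' 13→0 → fail=23;  out {5}∪{6}={5,6}

Scan:
[0] read 'a'  n0⇒n1
[1] read 'c'  n1⇒n2  emit P0@[0:1]
[2] read 'd'  n2⇒n19
[3] read 'a'  n19⇒n20
[4] read 'd'  n20⇒n21
[5] read 'b'  n21⇒n22  emit P5@[0:5],P6@[5:5]
[6] read 'c'  n22⇒n3 (fail-walked)
[7] read 'b'  n3⇒n4  emit P6@[7:7]
[8] read 'd'  n4⇒n5
[9] read 'c'  n5⇒n6
[10] read 'c'  n6⇒n7  emit P1@[6:10],P4@[9:10]
[11] read 'b'  n7⇒n4 (fail-walked)  emit P6@[11:11]
[12] read 'c'  n4⇒n3 (fail-walked)
[13] read 'd'  n3⇒n13 (fail-walked)
[14] read 'c'  n13⇒n3 (fail-walked)
[15] read 'c'  n3⇒n18  emit P4@[14:15]
[16] read 'a'  n18⇒n1 (fail-walked)
[17] read 'c'  n1⇒n2  emit P0@[16:17]
[18] read 'd'  n2⇒n19
[19] read 'a'  n19⇒n20
[20] read 'd'  n20⇒n21
[21] read 'b'  n21⇒n22  emit P5@[16:21],P6@[21:21]
[22] read 'a'  n22⇒n1 (fail-walked)
[23] read 'b'  n1⇒n8  emit P6@[23:23]
[24] read 'd'  n8⇒n13 (fail-walked)
[25] read 'a'  n13⇒n1 (fail-walked)
[26] read 'c'  n1⇒n2  emit P0@[25:26]
[27] read 'c'  n2⇒n18 (fail-walked)  emit P4@[26:27]
[28] read 'a'  n18⇒n1 (fail-walked)
[29] read 'b'  n1⇒n8  emit P6@[29:29]
[30] read 'a'  n8⇒n9
[31] read 'b'  n9⇒n10  emit P6@[31:31]
[32] read 'd'  n10⇒n11
[33] read 'b'  n11⇒n12  emit P2@[28:33],P6@[33:33]
[34] read 'a'  n12⇒n1 (fail-walked)
[35] read 'c'  n1⇒n2  emit P0@[34:35]
[36] read 'c'  n2⇒n18 (fail-walked)  emit P4@[35:36]
[37] read 'a'  n18⇒n1 (fail-walked)

Matches: [[1,0],[5,5],[5,6],[7,6],[10,1],[10,4],[11,6],[15,4],[17,0],[21,5],[21,6],[23,6],[26,0],[27,4],[29,6],[31,6],[33,2],[33,6],[35,0],[36,4]]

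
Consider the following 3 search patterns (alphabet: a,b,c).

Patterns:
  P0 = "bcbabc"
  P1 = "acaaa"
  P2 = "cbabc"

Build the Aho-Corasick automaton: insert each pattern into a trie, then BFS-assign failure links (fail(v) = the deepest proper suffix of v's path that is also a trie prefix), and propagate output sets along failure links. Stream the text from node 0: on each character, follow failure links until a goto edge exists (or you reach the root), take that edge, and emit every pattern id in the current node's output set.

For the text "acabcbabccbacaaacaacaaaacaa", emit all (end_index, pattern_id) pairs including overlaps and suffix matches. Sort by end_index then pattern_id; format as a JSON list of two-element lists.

Construct AC machine:
Trie nodes:
  0='ε' goto a→7 b→1 c→12
  1='b' goto c→2
  2='bc' goto b→3
  3='bcb' goto a→4
  4='bcba' goto b→5
  5='bcbab' goto c→6
  6='bcbabc' goto ·  [P0 ends]
  7='a' goto c→8
  8='ac' goto a→9
  9='aca' goto a→10
  10='acaa' goto a→11
  11='acaaa' goto ·  [P1 ends]
  12='c' goto b→13
  13='cb' goto a→14
  14='cba' goto b→15
  15='cbab' goto c→16
  16='cbabc' goto ·  [P2 ends]

BFS fail/out derivation:
  n1('b'): parent n0 fail=0; on 'b' 0 → fail=0;  out ∅∪∅=∅
  n7('a'): parent n0 fail=0; on 'a' 0 → fail=0;  out ∅∪∅=∅
  n12('c'): parent n0 fail=0; on 'c' 0 → fail=0;  out ∅∪∅=∅
  n2('bc'): parent n1 fail=0; on 'c' 0 → fail=12;  out ∅∪∅=∅
  n8('ac'): parent n7 fail=0; on 'c' 0 → fail=12;  out ∅∪∅=∅
  n13('cb'): parent n12 fail=0; on 'b' 0 → fail=1;  out ∅∪∅=∅
  n3('bcb'): parent n2 fail=12; on 'b' 12 → fail=13;  out ∅∪∅=∅
  n9('aca'): parent n8 fail=12; on 'a' 12→0 → fail=7;  out ∅∪∅=∅
  n14('cba'): parent n13 fail=1; on 'a' 1→0 → fail=7;  out ∅∪∅=∅
  n4('bcba'): parent n3 fail=13; on 'a' 13 → fail=14;  out ∅∪∅=∅
  n10('acaa'): parent n9 fail=7; on 'a' 7→0 → fail=7;  out ∅∪∅=∅
  n15('cbab'): parent n14 fail=7; on 'b' 7→0 → fail=1;  out ∅∪∅=∅
  n5('bcbab'): parent n4 fail=14; on 'b' 14 → fail=15;  out ∅∪∅=∅
  n11('acaaa'): parent n10 fail=7; on 'a' 7→0 → fail=7;  out {1}∪∅={1}
  n16('cbabc'): parent n15 fail=1; on 'c' 1 → fail=2;  out {2}∪∅={2}
  n6('bcbabc'): parent n5 fail=15; on 'c' 15 → fail=16;  out {0}∪{2}={0,2}

Text stream:
i=0 'a': node 0→7
i=1 'c': node 7→8
i=2 'a': node 8→9
i=3 'b': node 9→1 ·f
i=4 'c': node 1→2
i=5 'b': node 2→3
i=6 'a': node 3→4
i=7 'b': node 4→5
i=8 'c': node 5→6  emit P0@[3:8],P2@[4:8]
i=9 'c': node 6→12 ·f
i=10 'b': node 12→13
i=11 'a': node 13→14
i=12 'c': node 14→8 ·f
i=13 'a': node 8→9
i=14 'a': node 9→10
i=15 'a': node 10→11  emit P1@[11:15]
i=16 'c': node 11→8 ·f
i=17 'a': node 8→9
i=18 'a': node 9→10
i=19 'c': node 10→8 ·f
i=20 'a': node 8→9
i=21 'a': node 9→10
i=22 'a': node 10→11  emit P1@[18:22]
i=23 'a': node 11→7 ·f
i=24 'c': node 7→8
i=25 'a': node 8→9
i=26 'a': node 9→10

Result: [[8,0],[8,2],[15,1],[22,1]]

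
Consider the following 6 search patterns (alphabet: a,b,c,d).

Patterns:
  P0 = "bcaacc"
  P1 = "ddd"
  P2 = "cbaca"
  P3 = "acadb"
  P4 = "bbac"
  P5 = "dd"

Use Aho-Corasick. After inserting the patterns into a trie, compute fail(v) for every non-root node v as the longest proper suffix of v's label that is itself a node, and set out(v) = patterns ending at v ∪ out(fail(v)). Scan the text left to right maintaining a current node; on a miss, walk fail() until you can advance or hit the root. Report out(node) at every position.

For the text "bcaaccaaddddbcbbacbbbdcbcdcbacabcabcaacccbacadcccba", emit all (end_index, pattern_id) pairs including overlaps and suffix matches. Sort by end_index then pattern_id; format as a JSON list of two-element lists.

Build automaton:
Trie (insert patterns):
  n0 'ε': a→15 b→1 c→10 d→7
  n1 'b': b→20 c→2
  n2 'bc': a→3
  n3 'bca': a→4
  n4 'bcaa': c→5
  n5 'bcaac': c→6
  n6 'bcaacc': ·  [P0 ends]
  n7 'd': d→8
  n8 'dd': d→9  [P5 ends]
  n9 'ddd': ·  [P1 ends]
  n10 'c': b→11
  n11 'cb': a→12
  n12 'cba': c→13
  n13 'cbac': a→14
  n14 'cbaca': ·  [P2 ends]
  n15 'a': c→16
  n16 'ac': a→17
  n17 'aca': d→18
  n18 'acad': b→19
  n19 'acadb': ·  [P3 ends]
  n20 'bb': a→21
  n21 'bba': c→22
  n22 'bbac': ·  [P4 ends]

Failure links (BFS by depth):
  n1('b'): parent n0 fail=0; on 'b' 0 → fail=0;  out ∅∪∅=∅
  n7('d'): parent n0 fail=0; on 'd' 0 → fail=0;  out ∅∪∅=∅
  n10('c'): parent n0 fail=0; on 'c' 0 → fail=0;  out ∅∪∅=∅
  n15('a'): parent n0 fail=0; on 'a' 0 → fail=0;  out ∅∪∅=∅
  n2('bc'): parent n1 fail=0; on 'c' 0 → fail=10;  out ∅∪∅=∅
  n8('dd'): parent n7 fail=0; on 'd' 0 → fail=7;  out {5}∪∅={5}
  n11('cb'): parent n10 fail=0; on 'b' 0 → fail=1;  out ∅∪∅=∅
  n16('ac'): parent n15 fail=0; on 'c' 0 → fail=10;  out ∅∪∅=∅
  n20('bb'): parent n1 fail=0; on 'b' 0 → fail=1;  out ∅∪∅=∅
  n3('bca'): parent n2 fail=10; on 'a' 10→0 → fail=15;  out ∅∪∅=∅
  n9('ddd'): parent n8 fail=7; on 'd' 7 → fail=8;  out {1}∪{5}={1,5}
  n12('cba'): parent n11 fail=1; on 'a' 1→0 → fail=15;  out ∅∪∅=∅
  n17('aca'): parent n16 fail=10; on 'a' 10→0 → fail=15;  out ∅∪∅=∅
  n21('bba'): parent n20 fail=1; on 'a' 1→0 → fail=15;  out ∅∪∅=∅
  n4('bcaa'): parent n3 fail=15; on 'a' 15→0 → fail=15;  out ∅∪∅=∅
  n13('cbac'): parent n12 fail=15; on 'c' 15 → fail=16;  out ∅∪∅=∅
  n18('acad'): parent n17 fail=15; on 'd' 15→0 → fail=7;  out ∅∪∅=∅
  n22('bbac'): parent n21 fail=15; on 'c' 15 → fail=16;  out {4}∪∅={4}
  n5('bcaac'): parent n4 fail=15; on 'c' 15 → fail=16;  out ∅∪∅=∅
  n14('cbaca'): parent n13 fail=16; on 'a' 16 → fail=17;  out {2}∪∅={2}
  n19('acadb'): parent n18 fail=7; on 'b' 7→0 → fail=1;  out {3}∪∅={3}
  n6('bcaacc'): parent n5 fail=16; on 'c' 16→10→0 → fail=10;  out {0}∪∅={0}

Text stream:
pos 0 'b': at 1
pos 1 'c': at 2
pos 2 'a': at 3
pos 3 'a': at 4
pos 4 'c': at 5
pos 5 'c': at 6  emit P0@[0:5]
pos 6 'a': at 15 (fail-walked)
pos 7 'a': at 15 (fail-walked)
pos 8 'd': at 7 (fail-walked)
pos 9 'd': at 8  emit P5@[8:9]
pos 10 'd': at 9  emit P1@[8:10],P5@[9:10]
pos 11 'd': at 9 (fail-walked)  emit P1@[9:11],P5@[10:11]
pos 12 'b': at 1 (fail-walked)
pos 13 'c': at 2
pos 14 'b': at 11 (fail-walked)
pos 15 'b': at 20 (fail-walked)
pos 16 'a': at 21
pos 17 'c': at 22  emit P4@[14:17]
pos 18 'b': at 11 (fail-walked)
pos 19 'b': at 20 (fail-walked)
pos 20 'b': at 20 (fail-walked)
pos 21 'd': at 7 (fail-walked)
pos 22 'c': at 10 (fail-walked)
pos 23 'b': at 11
pos 24 'c': at 2 (fail-walked)
pos 25 'd': at 7 (fail-walked)
pos 26 'c': at 10 (fail-walked)
pos 27 'b': at 11
pos 28 'a': at 12
pos 29 'c': at 13
pos 30 'a': at 14  emit P2@[26:30]
pos 31 'b': at 1 (fail-walked)
pos 32 'c': at 2
pos 33 'a': at 3
pos 34 'b': at 1 (fail-walked)
pos 35 'c': at 2
pos 36 'a': at 3
pos 37 'a': at 4
pos 38 'c': at 5
pos 39 'c': at 6  emit P0@[34:39]
pos 40 'c': at 10 (fail-walked)
pos 41 'b': at 11
pos 42 'a': at 12
pos 43 'c': at 13
pos 44 'a': at 14  emit P2@[40:44]
pos 45 'd': at 18 (fail-walked)
pos 46 'c': at 10 (fail-walked)
pos 47 'c': at 10 (fail-walked)
pos 48 'c': at 10 (fail-walked)
pos 49 'b': at 11
pos 50 'a': at 12

Result: [[5,0],[9,5],[10,1],[10,5],[11,1],[11,5],[17,4],[30,2],[39,0],[44,2]]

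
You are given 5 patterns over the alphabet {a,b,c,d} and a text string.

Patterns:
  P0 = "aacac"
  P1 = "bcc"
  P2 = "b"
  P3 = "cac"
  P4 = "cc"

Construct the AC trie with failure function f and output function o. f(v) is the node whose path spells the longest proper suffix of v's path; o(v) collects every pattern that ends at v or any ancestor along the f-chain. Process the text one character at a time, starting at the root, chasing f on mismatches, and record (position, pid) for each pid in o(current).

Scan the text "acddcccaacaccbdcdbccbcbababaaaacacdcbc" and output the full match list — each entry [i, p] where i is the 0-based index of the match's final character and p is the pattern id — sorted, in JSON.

Construct AC machine:
Trie (insert patterns):
  0='ε' goto a→1 b→6 c→9
  1='a' goto a→2
  2='aa' goto c→3
  3='aac' goto a→4
  4='aaca' goto c→5
  5='aacac' goto ·  [P0 ends]
  6='b' goto c→7  [P2 ends]
  7='bc' goto c→8
  8='bcc' goto ·  [P1 ends]
  9='c' goto a→10 c→12
  10='ca' goto c→11
  11='cac' goto ·  [P3 ends]
  12='cc' goto ·  [P4 ends]

BFS fail/out derivation:
  fail(1) 'a': from fail(0)=0 chase 'a': 0 ⇒ 0;  out=∅∪out(0)=∅
  fail(6) 'b': from fail(0)=0 chase 'b': 0 ⇒ 0;  out={2}∪out(0)={2}
  fail(9) 'c': from fail(0)=0 chase 'c': 0 ⇒ 0;  out=∅∪out(0)=∅
  fail(2) 'aa': from fail(1)=0 chase 'a': 0 ⇒ 1;  out=∅∪out(1)=∅
  fail(7) 'bc': from fail(6)=0 chase 'c': 0 ⇒ 9;  out=∅∪out(9)=∅
  fail(10) 'ca': from fail(9)=0 chase 'a': 0 ⇒ 1;  out=∅∪out(1)=∅
  fail(12) 'cc': from fail(9)=0 chase 'c': 0 ⇒ 9;  out={4}∪out(9)={4}
  fail(3) 'aac': from fail(2)=1 chase 'c': 1→0 ⇒ 9;  out=∅∪out(9)=∅
  fail(8) 'bcc': from fail(7)=9 chase 'c': 9 ⇒ 12;  out={1}∪out(12)={1,4}
  fail(11) 'cac': from fail(10)=1 chase 'c': 1→0 ⇒ 9;  out={3}∪out(9)={3}
  fail(4) 'aaca': from fail(3)=9 chase 'a': 9 ⇒ 10;  out=∅∪out(10)=∅
  fail(5) 'aacac': from fail(4)=10 chase 'c': 10 ⇒ 11;  out={0}∪out(11)={0,3}

Run:
pos 0 'a': at 1
pos 1 'c': at 9 (via fail)
pos 2 'd': at 0 (via fail)
pos 3 'd': at 0
pos 4 'c': at 9
pos 5 'c': at 12  emit P4@[4:5]
pos 6 'c': at 12 (via fail)  emit P4@[5:6]
pos 7 'a': at 10 (via fail)
pos 8 'a': at 2 (via fail)
pos 9 'c': at 3
pos 10 'a': at 4
pos 11 'c': at 5  emit P0@[7:11],P3@[9:11]
pos 12 'c': at 12 (via fail)  emit P4@[11:12]
pos 13 'b': at 6 (via fail)  emit P2@[13:13]
pos 14 'd': at 0 (via fail)
pos 15 'c': at 9
pos 16 'd': at 0 (via fail)
pos 17 'b': at 6  emit P2@[17:17]
pos 18 'c': at 7
pos 19 'c': at 8  emit P1@[17:19],P4@[18:19]
pos 20 'b': at 6 (via fail)  emit P2@[20:20]
pos 21 'c': at 7
pos 22 'b': at 6 (via fail)  emit P2@[22:22]
pos 23 'a': at 1 (via fail)
pos 24 'b': at 6 (via fail)  emit P2@[24:24]
pos 25 'a': at 1 (via fail)
pos 26 'b': at 6 (via fail)  emit P2@[26:26]
pos 27 'a': at 1 (via fail)
pos 28 'a': at 2
pos 29 'a': at 2 (via fail)
pos 30 'a': at 2 (via fail)
pos 31 'c': at 3
pos 32 'a': at 4
pos 33 'c': at 5  emit P0@[29:33],P3@[31:33]
pos 34 'd': at 0 (via fail)
pos 35 'c': at 9
pos 36 'b': at 6 (via fail)  emit P2@[36:36]
pos 37 'c': at 7

Matches: [[5,4],[6,4],[11,0],[11,3],[12,4],[13,2],[17,2],[19,1],[19,4],[20,2],[22,2],[24,2],[26,2],[33,0],[33,3],[36,2]]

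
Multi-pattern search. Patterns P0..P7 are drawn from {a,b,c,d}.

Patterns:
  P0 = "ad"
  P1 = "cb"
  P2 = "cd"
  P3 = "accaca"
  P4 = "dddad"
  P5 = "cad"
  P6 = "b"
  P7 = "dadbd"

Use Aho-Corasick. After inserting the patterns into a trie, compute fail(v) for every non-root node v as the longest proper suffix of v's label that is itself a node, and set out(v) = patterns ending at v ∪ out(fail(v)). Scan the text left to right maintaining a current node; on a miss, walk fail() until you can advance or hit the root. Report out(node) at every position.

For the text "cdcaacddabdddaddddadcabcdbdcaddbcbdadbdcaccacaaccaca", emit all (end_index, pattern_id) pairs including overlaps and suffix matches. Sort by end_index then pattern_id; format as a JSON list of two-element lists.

Construct AC machine:
Trie nodes:
  n0 'ε': a→1 b→18 c→3 d→11
  n1 'a': c→6 d→2
  n2 'ad': ·  [P0 ends]
  n3 'c': a→16 b→4 d→5
  n4 'cb': ·  [P1 ends]
  n5 'cd': ·  [P2 ends]
  n6 'ac': c→7
  n7 'acc': a→8
  n8 'acca': c→9
  n9 'accac': a→10
  n10 'accaca': ·  [P3 ends]
  n11 'd': a→19 d→12
  n12 'dd': d→13
  n13 'ddd': a→14
  n14 'ddda': d→15
  n15 'dddad': ·  [P4 ends]
  n16 'ca': d→17
  n17 'cad': ·  [P5 ends]
  n18 'b': ·  [P6 ends]
  n19 'da': d→20
  n20 'dad': b→21
  n21 'dadb': d→22
  n22 'dadbd': ·  [P7 ends]

Failure links (BFS by depth):
  fail(1) 'a': from fail(0)=0 chase 'a': 0 ⇒ 0;  out=∅∪out(0)=∅
  fail(3) 'c': from fail(0)=0 chase 'c': 0 ⇒ 0;  out=∅∪out(0)=∅
  fail(11) 'd': from fail(0)=0 chase 'd': 0 ⇒ 0;  out=∅∪out(0)=∅
  fail(18) 'b': from fail(0)=0 chase 'b': 0 ⇒ 0;  out={6}∪out(0)={6}
  fail(2) 'ad': from fail(1)=0 chase 'd': 0 ⇒ 11;  out={0}∪out(11)={0}
  fail(4) 'cb': from fail(3)=0 chase 'b': 0 ⇒ 18;  out={1}∪out(18)={1,6}
  fail(5) 'cd': from fail(3)=0 chase 'd': 0 ⇒ 11;  out={2}∪out(11)={2}
  fail(6) 'ac': from fail(1)=0 chase 'c': 0 ⇒ 3;  out=∅∪out(3)=∅
  fail(12) 'dd': from fail(11)=0 chase 'd': 0 ⇒ 11;  out=∅∪out(11)=∅
  fail(16) 'ca': from fail(3)=0 chase 'a': 0 ⇒ 1;  out=∅∪out(1)=∅
  fail(19) 'da': from fail(11)=0 chase 'a': 0 ⇒ 1;  out=∅∪out(1)=∅
  fail(7) 'acc': from fail(6)=3 chase 'c': 3→0 ⇒ 3;  out=∅∪out(3)=∅
  fail(13) 'ddd': from fail(12)=11 chase 'd': 11 ⇒ 12;  out=∅∪out(12)=∅
  fail(17) 'cad': from fail(16)=1 chase 'd': 1 ⇒ 2;  out={5}∪out(2)={0,5}
  fail(20) 'dad': from fail(19)=1 chase 'd': 1 ⇒ 2;  out=∅∪out(2)={0}
  fail(8) 'acca': from fail(7)=3 chase 'a': 3 ⇒ 16;  out=∅∪out(16)=∅
  fail(14) 'ddda': from fail(13)=12 chase 'a': 12→11 ⇒ 19;  out=∅∪out(19)=∅
  fail(21) 'dadb': from fail(20)=2 chase 'b': 2→11→0 ⇒ 18;  out=∅∪out(18)={6}
  fail(9) 'accac': from fail(8)=16 chase 'c': 16→1 ⇒ 6;  out=∅∪out(6)=∅
  fail(15) 'dddad': from fail(14)=19 chase 'd': 19 ⇒ 20;  out={4}∪out(20)={0,4}
  fail(22) 'dadbd': from fail(21)=18 chase 'd': 18→0 ⇒ 11;  out={7}∪out(11)={7}
  fail(10) 'accaca': from fail(9)=6 chase 'a': 6→3 ⇒ 16;  out={3}∪out(16)={3}

Run:
[0] read 'c'  n0⇒n3
[1] read 'd'  n3⇒n5  emit P2@[0:1]
[2] read 'c'  n5⇒n3 (fail-walked)
[3] read 'a'  n3⇒n16
[4] read 'a'  n16⇒n1 (fail-walked)
[5] read 'c'  n1⇒n6
[6] read 'd'  n6⇒n5 (fail-walked)  emit P2@[5:6]
[7] read 'd'  n5⇒n12 (fail-walked)
[8] read 'a'  n12⇒n19 (fail-walked)
[9] read 'b'  n19⇒n18 (fail-walked)  emit P6@[9:9]
[10] read 'd'  n18⇒n11 (fail-walked)
[11] read 'd'  n11⇒n12
[12] read 'd'  n12⇒n13
[13] read 'a'  n13⇒n14
[14] read 'd'  n14⇒n15  emit P0@[13:14],P4@[10:14]
[15] read 'd'  n15⇒n12 (fail-walked)
[16] read 'd'  n12⇒n13
[17] read 'd'  n13⇒n13 (fail-walked)
[18] read 'a'  n13⇒n14
[19] read 'd'  n14⇒n15  emit P0@[18:19],P4@[15:19]
[20] read 'c'  n15⇒n3 (fail-walked)
[21] read 'a'  n3⇒n16
[22] read 'b'  n16⇒n18 (fail-walked)  emit P6@[22:22]
[23] read 'c'  n18⇒n3 (fail-walked)
[24] read 'd'  n3⇒n5  emit P2@[23:24]
[25] read 'b'  n5⇒n18 (fail-walked)  emit P6@[25:25]
[26] read 'd'  n18⇒n11 (fail-walked)
[27] read 'c'  n11⇒n3 (fail-walked)
[28] read 'a'  n3⇒n16
[29] read 'd'  n16⇒n17  emit P0@[28:29],P5@[27:29]
[30] read 'd'  n17⇒n12 (fail-walked)
[31] read 'b'  n12⇒n18 (fail-walked)  emit P6@[31:31]
[32] read 'c'  n18⇒n3 (fail-walked)
[33] read 'b'  n3⇒n4  emit P1@[32:33],P6@[33:33]
[34] read 'd'  n4⇒n11 (fail-walked)
[35] read 'a'  n11⇒n19
[36] read 'd'  n19⇒n20  emit P0@[35:36]
[37] read 'b'  n20⇒n21  emit P6@[37:37]
[38] read 'd'  n21⇒n22  emit P7@[34:38]
[39] read 'c'  n22⇒n3 (fail-walked)
[40] read 'a'  n3⇒n16
[41] read 'c'  n16⇒n6 (fail-walked)
[42] read 'c'  n6⇒n7
[43] read 'a'  n7⇒n8
[44] read 'c'  n8⇒n9
[45] read 'a'  n9⇒n10  emit P3@[40:45]
[46] read 'a'  n10⇒n1 (fail-walked)
[47] read 'c'  n1⇒n6
[48] read 'c'  n6⇒n7
[49] read 'a'  n7⇒n8
[50] read 'c'  n8⇒n9
[51] read 'a'  n9⇒n10  emit P3@[46:51]

Result: [[1,2],[6,2],[9,6],[14,0],[14,4],[19,0],[19,4],[22,6],[24,2],[25,6],[29,0],[29,5],[31,6],[33,1],[33,6],[36,0],[37,6],[38,7],[45,3],[51,3]]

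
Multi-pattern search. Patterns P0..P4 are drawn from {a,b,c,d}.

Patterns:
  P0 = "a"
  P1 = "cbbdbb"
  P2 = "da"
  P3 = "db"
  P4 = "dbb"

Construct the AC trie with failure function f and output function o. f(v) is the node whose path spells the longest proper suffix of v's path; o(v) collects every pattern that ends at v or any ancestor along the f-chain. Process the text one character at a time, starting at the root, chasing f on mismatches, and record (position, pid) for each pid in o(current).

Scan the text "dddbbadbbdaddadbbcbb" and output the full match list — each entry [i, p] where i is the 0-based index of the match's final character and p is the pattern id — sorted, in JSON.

Build automaton:
Trie (insert patterns):
  n0 'ε': a→1 c→2 d→8
  n1 'a': ·  ←P0
  n2 'c': b→3
  n3 'cb': b→4
  n4 'cbb': d→5
  n5 'cbbd': b→6
  n6 'cbbdb': b→7
  n7 'cbbdbb': ·  ←P1
  n8 'd': a→9 b→10
  n9 'da': ·  ←P2
  n10 'db': b→11  ←P3
  n11 'dbb': ·  ←P4

Failure links (BFS by depth):
  n1('a'): parent n0 fail=0; on 'a' 0 → fail=0;  out {0}∪∅={0}
  n2('c'): parent n0 fail=0; on 'c' 0 → fail=0;  out ∅∪∅=∅
  n8('d'): parent n0 fail=0; on 'd' 0 → fail=0;  out ∅∪∅=∅
  n3('cb'): parent n2 fail=0; on 'b' 0 → fail=0;  out ∅∪∅=∅
  n9('da'): parent n8 fail=0; on 'a' 0 → fail=1;  out {2}∪{0}={0,2}
  n10('db'): parent n8 fail=0; on 'b' 0 → fail=0;  out {3}∪∅={3}
  n4('cbb'): parent n3 fail=0; on 'b' 0 → fail=0;  out ∅∪∅=∅
  n11('dbb'): parent n10 fail=0; on 'b' 0 → fail=0;  out {4}∪∅={4}
  n5('cbbd'): parent n4 fail=0; on 'd' 0 → fail=8;  out ∅∪∅=∅
  n6('cbbdb'): parent n5 fail=8; on 'b' 8 → fail=10;  out ∅∪{3}={3}
  n7('cbbdbb'): parent n6 fail=10; on 'b' 10 → fail=11;  out {1}∪{4}={1,4}

Run:
pos 0 'd': at 8
pos 1 'd': at 8 (via fail)
pos 2 'd': at 8 (via fail)
pos 3 'b': at 10  ** P3@[2:3]
pos 4 'b': at 11  ** P4@[2:4]
pos 5 'a': at 1 (via fail)  ** P0@[5:5]
pos 6 'd': at 8 (via fail)
pos 7 'b': at 10  ** P3@[6:7]
pos 8 'b': at 11  ** P4@[6:8]
pos 9 'd': at 8 (via fail)
pos 10 'a': at 9  ** P0@[10:10],P2@[9:10]
pos 11 'd': at 8 (via fail)
pos 12 'd': at 8 (via fail)
pos 13 'a': at 9  ** P0@[13:13],P2@[12:13]
pos 14 'd': at 8 (via fail)
pos 15 'b': at 10  ** P3@[14:15]
pos 16 'b': at 11  ** P4@[14:16]
pos 17 'c': at 2 (via fail)
pos 18 'b': at 3
pos 19 'b': at 4

Result: [[3,3],[4,4],[5,0],[7,3],[8,4],[10,0],[10,2],[13,0],[13,2],[15,3],[16,4]]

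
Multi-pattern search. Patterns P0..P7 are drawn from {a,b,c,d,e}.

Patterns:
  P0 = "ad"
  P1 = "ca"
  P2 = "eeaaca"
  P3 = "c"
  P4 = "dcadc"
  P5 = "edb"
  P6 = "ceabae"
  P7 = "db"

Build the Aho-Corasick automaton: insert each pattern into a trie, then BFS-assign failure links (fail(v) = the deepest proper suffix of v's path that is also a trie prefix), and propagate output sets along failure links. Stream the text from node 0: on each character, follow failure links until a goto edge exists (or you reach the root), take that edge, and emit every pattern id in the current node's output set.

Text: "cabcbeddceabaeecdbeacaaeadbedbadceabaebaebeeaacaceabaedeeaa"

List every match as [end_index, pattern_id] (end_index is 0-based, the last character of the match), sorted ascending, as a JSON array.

Build:
Trie nodes:
  0='ε' goto a→1 c→3 d→11 e→5
  1='a' goto d→2
  2='ad' goto ·  [P0 ends]
  3='c' goto a→4 e→18  [P3 ends]
  4='ca' goto ·  [P1 ends]
  5='e' goto d→16 e→6
  6='ee' goto a→7
  7='eea' goto a→8
  8='eeaa' goto c→9
  9='eeaac' goto a→10
  10='eeaaca' goto ·  [P2 ends]
  11='d' goto b→23 c→12
  12='dc' goto a→13
  13='dca' goto d→14
  14='dcad' goto c→15
  15='dcadc' goto ·  [P4 ends]
  16='ed' goto b→17
  17='edb' goto ·  [P5 ends]
  18='ce' goto a→19
  19='cea' goto b→20
  20='ceab' goto a→21
  21='ceaba' goto e→22
  22='ceabae' goto ·  [P6 ends]
  23='db' goto ·  [P7 ends]

Failure links (BFS by depth):
  n1('a'): parent n0 fail=0; on 'a' 0 → fail=0;  out ∅∪∅=∅
  n3('c'): parent n0 fail=0; on 'c' 0 → fail=0;  out {3}∪∅={3}
  n5('e'): parent n0 fail=0; on 'e' 0 → fail=0;  out ∅∪∅=∅
  n11('d'): parent n0 fail=0; on 'd' 0 → fail=0;  out ∅∪∅=∅
  n2('ad'): parent n1 fail=0; on 'd' 0 → fail=11;  out {0}∪∅={0}
  n4('ca'): parent n3 fail=0; on 'a' 0 → fail=1;  out {1}∪∅={1}
  n6('ee'): parent n5 fail=0; on 'e' 0 → fail=5;  out ∅∪∅=∅
  n12('dc'): parent n11 fail=0; on 'c' 0 → fail=3;  out ∅∪{3}={3}
  n16('ed'): parent n5 fail=0; on 'd' 0 → fail=11;  out ∅∪∅=∅
  n18('ce'): parent n3 fail=0; on 'e' 0 → fail=5;  out ∅∪∅=∅
  n23('db'): parent n11 fail=0; on 'b' 0 → fail=0;  out {7}∪∅={7}
  n7('eea'): parent n6 fail=5; on 'a' 5→0 → fail=1;  out ∅∪∅=∅
  n13('dca'): parent n12 fail=3; on 'a' 3 → fail=4;  out ∅∪{1}={1}
  n17('edb'): parent n16 fail=11; on 'b' 11 → fail=23;  out {5}∪{7}={5,7}
  n19('cea'): parent n18 fail=5; on 'a' 5→0 → fail=1;  out ∅∪∅=∅
  n8('eeaa'): parent n7 fail=1; on 'a' 1→0 → fail=1;  out ∅∪∅=∅
  n14('dcad'): parent n13 fail=4; on 'd' 4→1 → fail=2;  out ∅∪{0}={0}
  n20('ceab'): parent n19 fail=1; on 'b' 1→0 → fail=0;  out ∅∪∅=∅
  n9('eeaac'): parent n8 fail=1; on 'c' 1→0 → fail=3;  out ∅∪{3}={3}
  n15('dcadc'): parent n14 fail=2; on 'c' 2→11 → fail=12;  out {4}∪{3}={3,4}
  n21('ceaba'): parent n20 fail=0; on 'a' 0 → fail=1;  out ∅∪∅=∅
  n10('eeaaca'): parent n9 fail=3; on 'a' 3 → fail=4;  out {2}∪{1}={1,2}
  n22('ceabae'): parent n21 fail=1; on 'e' 1→0 → fail=5;  out {6}∪∅={6}

Run:
[0] read 'c'  n0⇒n3  ** P3@[0:0]
[1] read 'a'  n3⇒n4  ** P1@[0:1]
[2] read 'b'  n4⇒n0 (fail-walked)
[3] read 'c'  n0⇒n3  ** P3@[3:3]
[4] read 'b'  n3⇒n0 (fail-walked)
[5] read 'e'  n0⇒n5
[6] read 'd'  n5⇒n16
[7] read 'd'  n16⇒n11 (fail-walked)
[8] read 'c'  n11⇒n12  ** P3@[8:8]
[9] read 'e'  n12⇒n18 (fail-walked)
[10] read 'a'  n18⇒n19
[11] read 'b'  n19⇒n20
[12] read 'a'  n20⇒n21
[13] read 'e'  n21⇒n22  ** P6@[8:13]
[14] read 'e'  n22⇒n6 (fail-walked)
[15] read 'c'  n6⇒n3 (fail-walked)  ** P3@[15:15]
[16] read 'd'  n3⇒n11 (fail-walked)
[17] read 'b'  n11⇒n23  ** P7@[16:17]
[18] read 'e'  n23⇒n5 (fail-walked)
[19] read 'a'  n5⇒n1 (fail-walked)
[20] read 'c'  n1⇒n3 (fail-walked)  ** P3@[20:20]
[21] read 'a'  n3⇒n4  ** P1@[20:21]
[22] read 'a'  n4⇒n1 (fail-walked)
[23] read 'e'  n1⇒n5 (fail-walked)
[24] read 'a'  n5⇒n1 (fail-walked)
[25] read 'd'  n1⇒n2  ** P0@[24:25]
[26] read 'b'  n2⇒n23 (fail-walked)  ** P7@[25:26]
[27] read 'e'  n23⇒n5 (fail-walked)
[28] read 'd'  n5⇒n16
[29] read 'b'  n16⇒n17  ** P5@[27:29],P7@[28:29]
[30] read 'a'  n17⇒n1 (fail-walked)
[31] read 'd'  n1⇒n2  ** P0@[30:31]
[32] read 'c'  n2⇒n12 (fail-walked)  ** P3@[32:32]
[33] read 'e'  n12⇒n18 (fail-walked)
[34] read 'a'  n18⇒n19
[35] read 'b'  n19⇒n20
[36] read 'a'  n20⇒n21
[37] read 'e'  n21⇒n22  ** P6@[32:37]
[38] read 'b'  n22⇒n0 (fail-walked)
[39] read 'a'  n0⇒n1
[40] read 'e'  n1⇒n5 (fail-walked)
[41] read 'b'  n5⇒n0 (fail-walked)
[42] read 'e'  n0⇒n5
[43] read 'e'  n5⇒n6
[44] read 'a'  n6⇒n7
[45] read 'a'  n7⇒n8
[46] read 'c'  n8⇒n9  ** P3@[46:46]
[47] read 'a'  n9⇒n10  ** P1@[46:47],P2@[42:47]
[48] read 'c'  n10⇒n3 (fail-walked)  ** P3@[48:48]
[49] read 'e'  n3⇒n18
[50] read 'a'  n18⇒n19
[51] read 'b'  n19⇒n20
[52] read 'a'  n20⇒n21
[53] read 'e'  n21⇒n22  ** P6@[48:53]
[54] read 'd'  n22⇒n16 (fail-walked)
[55] read 'e'  n16⇒n5 (fail-walked)
[56] read 'e'  n5⇒n6
[57] read 'a'  n6⇒n7
[58] read 'a'  n7⇒n8

All matches (sorted): [[0,3],[1,1],[3,3],[8,3],[13,6],[15,3],[17,7],[20,3],[21,1],[25,0],[26,7],[29,5],[29,7],[31,0],[32,3],[37,6],[46,3],[47,1],[47,2],[48,3],[53,6]]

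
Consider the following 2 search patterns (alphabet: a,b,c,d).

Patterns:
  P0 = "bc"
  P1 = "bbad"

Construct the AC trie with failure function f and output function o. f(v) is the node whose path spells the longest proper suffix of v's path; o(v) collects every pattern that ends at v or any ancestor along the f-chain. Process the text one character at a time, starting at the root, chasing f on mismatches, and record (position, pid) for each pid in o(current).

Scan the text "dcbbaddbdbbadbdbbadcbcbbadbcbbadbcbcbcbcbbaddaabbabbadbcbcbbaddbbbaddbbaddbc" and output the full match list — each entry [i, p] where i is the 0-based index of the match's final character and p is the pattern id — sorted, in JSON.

Build automaton:
Trie nodes:
  0='ε' goto b→1
  1='b' goto b→3 c→2
  2='bc' goto ·  [P0 ends]
  3='bb' goto a→4
  4='bba' goto d→5
  5='bbad' goto ·  [P1 ends]

Failure links (BFS by depth):
  n1('b'): parent n0 fail=0; on 'b' 0 → fail=0;  out ∅∪∅=∅
  n2('bc'): parent n1 fail=0; on 'c' 0 → fail=0;  out {0}∪∅={0}
  n3('bb'): parent n1 fail=0; on 'b' 0 → fail=1;  out ∅∪∅=∅
  n4('bba'): parent n3 fail=1; on 'a' 1→0 → fail=0;  out ∅∪∅=∅
  n5('bbad'): parent n4 fail=0; on 'd' 0 → fail=0;  out {1}∪∅={1}

Run:
pos 0 'd': at 0
pos 1 'c': at 0
pos 2 'b': at 1
pos 3 'b': at 3
pos 4 'a': at 4
pos 5 'd': at 5  ** P1@[2:5]
pos 6 'd': at 0 (via fail)
pos 7 'b': at 1
pos 8 'd': at 0 (via fail)
pos 9 'b': at 1
pos 10 'b': at 3
pos 11 'a': at 4
pos 12 'd': at 5  ** P1@[9:12]
pos 13 'b': at 1 (via fail)
pos 14 'd': at 0 (via fail)
pos 15 'b': at 1
pos 16 'b': at 3
pos 17 'a': at 4
pos 18 'd': at 5  ** P1@[15:18]
pos 19 'c': at 0 (via fail)
pos 20 'b': at 1
pos 21 'c': at 2  ** P0@[20:21]
pos 22 'b': at 1 (via fail)
pos 23 'b': at 3
pos 24 'a': at 4
pos 25 'd': at 5  ** P1@[22:25]
pos 26 'b': at 1 (via fail)
pos 27 'c': at 2  ** P0@[26:27]
pos 28 'b': at 1 (via fail)
pos 29 'b': at 3
pos 30 'a': at 4
pos 31 'd': at 5  ** P1@[28:31]
pos 32 'b': at 1 (via fail)
pos 33 'c': at 2  ** P0@[32:33]
pos 34 'b': at 1 (via fail)
pos 35 'c': at 2  ** P0@[34:35]
pos 36 'b': at 1 (via fail)
pos 37 'c': at 2  ** P0@[36:37]
pos 38 'b': at 1 (via fail)
pos 39 'c': at 2  ** P0@[38:39]
pos 40 'b': at 1 (via fail)
pos 41 'b': at 3
pos 42 'a': at 4
pos 43 'd': at 5  ** P1@[40:43]
pos 44 'd': at 0 (via fail)
pos 45 'a': at 0
pos 46 'a': at 0
pos 47 'b': at 1
pos 48 'b': at 3
pos 49 'a': at 4
pos 50 'b': at 1 (via fail)
pos 51 'b': at 3
pos 52 'a': at 4
pos 53 'd': at 5  ** P1@[50:53]
pos 54 'b': at 1 (via fail)
pos 55 'c': at 2  ** P0@[54:55]
pos 56 'b': at 1 (via fail)
pos 57 'c': at 2  ** P0@[56:57]
pos 58 'b': at 1 (via fail)
pos 59 'b': at 3
pos 60 'a': at 4
pos 61 'd': at 5  ** P1@[58:61]
pos 62 'd': at 0 (via fail)
pos 63 'b': at 1
pos 64 'b': at 3
pos 65 'b': at 3 (via fail)
pos 66 'a': at 4
pos 67 'd': at 5  ** P1@[64:67]
pos 68 'd': at 0 (via fail)
pos 69 'b': at 1
pos 70 'b': at 3
pos 71 'a': at 4
pos 72 'd': at 5  ** P1@[69:72]
pos 73 'd': at 0 (via fail)
pos 74 'b': at 1
pos 75 'c': at 2  ** P0@[74:75]

All matches (sorted): [[5,1],[12,1],[18,1],[21,0],[25,1],[27,0],[31,1],[33,0],[35,0],[37,0],[39,0],[43,1],[53,1],[55,0],[57,0],[61,1],[67,1],[72,1],[75,0]]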